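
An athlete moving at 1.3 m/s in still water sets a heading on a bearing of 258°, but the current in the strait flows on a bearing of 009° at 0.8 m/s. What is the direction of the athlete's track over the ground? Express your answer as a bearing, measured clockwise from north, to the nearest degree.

294°

Taking east as x and north as y: velocity relative to the water = (-1.272, -0.270) m/s; the water relative to ground = (0.125, 0.790) m/s.
Velocity relative to ground = (-1.272, -0.270) + (0.125, 0.790) = (-1.146, 0.520) m/s.
Bearing = atan2(-1.15, 0.52) = 294.39° clockwise from north.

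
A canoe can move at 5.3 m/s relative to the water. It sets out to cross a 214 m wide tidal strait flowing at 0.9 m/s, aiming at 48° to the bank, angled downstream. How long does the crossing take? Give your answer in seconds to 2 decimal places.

The component of the canoe's velocity perpendicular to the bank is 5.3 × sin 48° = 3.939 m/s.
The current is parallel to the bank, so it does not affect the crossing time.
Time = 214 / 3.939 = 54.333 s.

54.33 s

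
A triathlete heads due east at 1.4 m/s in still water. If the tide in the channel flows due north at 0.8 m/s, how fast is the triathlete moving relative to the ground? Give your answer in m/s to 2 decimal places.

Taking east as x and north as y: velocity relative to the water = (1.400, 0.000) m/s; the water relative to ground = (0.000, 0.800) m/s.
Velocity relative to ground = (1.400, 0.000) + (0.000, 0.800) = (1.400, 0.800) m/s.
Speed = |(1.400, 0.800)| = 1.612 m/s.

1.61 m/s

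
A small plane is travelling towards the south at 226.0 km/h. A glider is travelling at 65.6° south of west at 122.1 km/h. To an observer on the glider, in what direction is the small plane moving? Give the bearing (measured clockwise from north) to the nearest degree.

Taking east as x and north as y: small plane velocity = (0.000, -226.000) km/h; glider velocity = (-50.440, -111.194) km/h.
Velocity of small plane relative to glider = (0.000, -226.000) − (-50.440, -111.194) = (50.440, -114.806) km/h.
Bearing = atan2(50.44, -114.81) = 156.28° clockwise from north.

156°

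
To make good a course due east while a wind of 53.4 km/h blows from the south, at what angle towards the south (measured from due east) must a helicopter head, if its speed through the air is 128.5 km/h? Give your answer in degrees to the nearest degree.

The wind pushes perpendicular to the desired track; the heading must have a component into the wind equal to 53.4 km/h: 128.5 sin θ = 53.4.
sin θ = 0.4156, so θ = 24.555°.

25°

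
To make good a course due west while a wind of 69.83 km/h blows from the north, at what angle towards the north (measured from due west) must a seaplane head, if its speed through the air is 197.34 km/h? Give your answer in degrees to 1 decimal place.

20.7°

The wind pushes perpendicular to the desired track; the heading must have a component into the wind equal to 69.83 km/h: 197.34 sin θ = 69.83.
sin θ = 0.3539, so θ = 20.723°.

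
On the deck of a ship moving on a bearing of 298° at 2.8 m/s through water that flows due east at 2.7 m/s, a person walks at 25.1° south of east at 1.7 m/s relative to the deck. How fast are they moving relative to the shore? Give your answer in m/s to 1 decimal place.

In east/north components (m/s): person relative to ship = (1.539, -0.721); ship relative to water = (-2.472, 1.315); water relative to ground = (2.700, 0.000).
Sum = (1.767, 0.593) m/s.
Speed = |(1.767, 0.593)| = 1.864 m/s.

1.9 m/s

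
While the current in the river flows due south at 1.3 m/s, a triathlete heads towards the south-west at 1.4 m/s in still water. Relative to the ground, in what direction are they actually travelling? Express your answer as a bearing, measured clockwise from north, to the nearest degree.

203°

Taking east as x and north as y: velocity relative to the water = (-0.990, -0.990) m/s; the water relative to ground = (0.000, -1.300) m/s.
Velocity relative to ground = (-0.990, -0.990) + (0.000, -1.300) = (-0.990, -2.290) m/s.
Bearing = atan2(-0.99, -2.29) = 203.38° clockwise from north.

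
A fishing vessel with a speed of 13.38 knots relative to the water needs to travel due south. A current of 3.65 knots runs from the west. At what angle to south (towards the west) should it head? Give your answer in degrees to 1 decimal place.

The current pushes perpendicular to the desired track; the heading must have a component into the current equal to 3.65 knots: 13.38 sin θ = 3.65.
sin θ = 0.2728, so θ = 15.831°.

15.8°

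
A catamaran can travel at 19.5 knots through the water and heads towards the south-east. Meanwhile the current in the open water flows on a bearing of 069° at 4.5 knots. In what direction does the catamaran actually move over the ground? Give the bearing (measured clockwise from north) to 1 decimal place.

Taking east as x and north as y: velocity relative to the water = (13.789, -13.789) knots; the water relative to ground = (4.201, 1.613) knots.
Velocity relative to ground = (13.789, -13.789) + (4.201, 1.613) = (17.990, -12.176) knots.
Bearing = atan2(17.99, -12.18) = 124.09° clockwise from north.

124.1°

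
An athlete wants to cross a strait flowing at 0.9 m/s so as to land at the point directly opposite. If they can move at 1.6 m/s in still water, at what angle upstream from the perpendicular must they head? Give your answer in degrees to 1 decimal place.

34.2°

To cancel the current, the upstream component of the athlete's velocity must equal the flow: 1.6 sin θ = 0.9.
sin θ = 0.9 / 1.6 = 0.5625.
θ = arcsin(0.5625) = 34.229°.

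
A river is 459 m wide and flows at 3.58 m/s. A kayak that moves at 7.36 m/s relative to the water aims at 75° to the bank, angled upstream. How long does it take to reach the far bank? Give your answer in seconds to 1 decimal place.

64.6 s

The component of the kayak's velocity perpendicular to the bank is 7.36 × sin 75° = 7.109 m/s.
Only the cross-stream component determines the crossing time; the current contributes nothing perpendicular to the bank.
Time = 459 / 7.109 = 64.564 s.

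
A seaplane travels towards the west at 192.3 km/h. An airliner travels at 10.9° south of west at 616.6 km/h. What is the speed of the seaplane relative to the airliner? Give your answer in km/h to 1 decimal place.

429.3 km/h

Taking east as x and north as y: seaplane velocity = (-192.300, 0.000) km/h; airliner velocity = (-605.476, -116.596) km/h.
Velocity of seaplane relative to airliner = (-192.300, 0.000) − (-605.476, -116.596) = (413.176, 116.596) km/h.
Magnitude = |(413.176, 116.596)| = 429.312 km/h.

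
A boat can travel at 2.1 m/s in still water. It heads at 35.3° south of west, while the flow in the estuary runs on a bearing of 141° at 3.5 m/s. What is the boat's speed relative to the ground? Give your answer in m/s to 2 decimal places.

Taking east as x and north as y: velocity relative to the water = (-1.714, -1.214) m/s; the water relative to ground = (2.203, -2.720) m/s.
Velocity relative to ground = (-1.714, -1.214) + (2.203, -2.720) = (0.489, -3.934) m/s.
Speed = |(0.489, -3.934)| = 3.964 m/s.

3.96 m/s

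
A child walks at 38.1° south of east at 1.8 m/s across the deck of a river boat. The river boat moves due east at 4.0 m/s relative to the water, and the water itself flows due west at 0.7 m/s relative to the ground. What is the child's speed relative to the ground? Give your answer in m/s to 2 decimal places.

In east/north components (m/s): child relative to river boat = (1.416, -1.111); river boat relative to water = (4.000, 0.000); water relative to ground = (-0.700, 0.000).
Sum = (4.716, -1.111) m/s.
Speed = |(4.716, -1.111)| = 4.845 m/s.

4.85 m/s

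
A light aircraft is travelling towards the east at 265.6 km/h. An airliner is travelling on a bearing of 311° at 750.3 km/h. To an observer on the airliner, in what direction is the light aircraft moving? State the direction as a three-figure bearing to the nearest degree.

121°

Taking east as x and north as y: light aircraft velocity = (265.600, 0.000) km/h; airliner velocity = (-566.259, 492.241) km/h.
Velocity of light aircraft relative to airliner = (265.600, 0.000) − (-566.259, 492.241) = (831.859, -492.241) km/h.
Bearing = atan2(831.86, -492.24) = 120.61° clockwise from north.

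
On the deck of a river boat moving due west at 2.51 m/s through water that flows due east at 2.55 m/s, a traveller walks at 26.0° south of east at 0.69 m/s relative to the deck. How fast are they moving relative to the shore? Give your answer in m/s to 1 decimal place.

In east/north components (m/s): traveller relative to river boat = (0.620, -0.302); river boat relative to water = (-2.510, 0.000); water relative to ground = (2.550, 0.000).
Sum = (0.660, -0.302) m/s.
Speed = |(0.660, -0.302)| = 0.726 m/s.

0.7 m/s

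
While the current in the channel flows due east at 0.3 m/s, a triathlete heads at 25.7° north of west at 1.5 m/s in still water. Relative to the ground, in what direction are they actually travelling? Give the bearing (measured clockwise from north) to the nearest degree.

Taking east as x and north as y: velocity relative to the water = (-1.352, 0.650) m/s; the water relative to ground = (0.300, 0.000) m/s.
Velocity relative to ground = (-1.352, 0.650) + (0.300, 0.000) = (-1.052, 0.650) m/s.
Bearing = atan2(-1.05, 0.65) = 301.74° clockwise from north.

302°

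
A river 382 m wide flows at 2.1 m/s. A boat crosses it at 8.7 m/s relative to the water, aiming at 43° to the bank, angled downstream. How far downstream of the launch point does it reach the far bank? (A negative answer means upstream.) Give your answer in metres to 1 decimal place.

544.8 m

Perpendicular speed = 5.933 m/s; crossing time = 382 / 5.933 = 64.381 s.
Net downstream speed = 8.463 m/s.
Drift = 8.463 × 64.381 = 544.846 m (downstream).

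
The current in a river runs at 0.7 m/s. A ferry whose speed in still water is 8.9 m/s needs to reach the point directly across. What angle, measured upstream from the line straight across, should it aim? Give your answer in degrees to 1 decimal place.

4.5°

To cancel the current, the upstream component of the ferry's velocity must equal the flow: 8.9 sin θ = 0.7.
sin θ = 0.7 / 8.9 = 0.0787.
θ = arcsin(0.0787) = 4.511°.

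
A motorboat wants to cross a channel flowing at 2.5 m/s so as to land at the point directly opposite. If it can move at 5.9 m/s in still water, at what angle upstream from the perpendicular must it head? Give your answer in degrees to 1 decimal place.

To cancel the current, the upstream component of the motorboat's velocity must equal the flow: 5.9 sin θ = 2.5.
sin θ = 2.5 / 5.9 = 0.4237.
θ = arcsin(0.4237) = 25.070°.

25.1°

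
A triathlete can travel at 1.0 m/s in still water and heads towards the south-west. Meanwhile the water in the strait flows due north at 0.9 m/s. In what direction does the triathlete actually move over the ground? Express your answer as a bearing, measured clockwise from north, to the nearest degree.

285°

Taking east as x and north as y: velocity relative to the water = (-0.707, -0.707) m/s; the water relative to ground = (0.000, 0.900) m/s.
Velocity relative to ground = (-0.707, -0.707) + (0.000, 0.900) = (-0.707, 0.193) m/s.
Bearing = atan2(-0.71, 0.19) = 285.26° clockwise from north.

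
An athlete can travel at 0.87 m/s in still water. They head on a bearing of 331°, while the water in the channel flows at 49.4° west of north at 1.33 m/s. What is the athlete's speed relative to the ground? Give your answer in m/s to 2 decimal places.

2.17 m/s

Taking east as x and north as y: velocity relative to the water = (-0.422, 0.761) m/s; the water relative to ground = (-1.010, 0.866) m/s.
Velocity relative to ground = (-0.422, 0.761) + (-1.010, 0.866) = (-1.432, 1.626) m/s.
Speed = |(-1.432, 1.626)| = 2.167 m/s.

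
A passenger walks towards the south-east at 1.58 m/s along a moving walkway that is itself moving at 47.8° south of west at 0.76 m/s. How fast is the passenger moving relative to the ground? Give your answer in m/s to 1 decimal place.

1.8 m/s

Taking east as x and north as y: moving walkway velocity = (-0.511, -0.563) m/s; passenger velocity relative to moving walkway = (1.117, -1.117) m/s.
Velocity relative to ground = (-0.511, -0.563) + (1.117, -1.117) = (0.607, -1.680) m/s.
Speed = |(0.607, -1.680)| = 1.786 m/s.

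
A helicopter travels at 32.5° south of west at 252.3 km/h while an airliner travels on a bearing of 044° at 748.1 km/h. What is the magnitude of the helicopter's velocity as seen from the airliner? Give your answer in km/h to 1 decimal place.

995.2 km/h

Taking east as x and north as y: helicopter velocity = (-212.788, -135.561) km/h; airliner velocity = (519.674, 538.138) km/h.
Velocity of helicopter relative to airliner = (-212.788, -135.561) − (519.674, 538.138) = (-732.462, -673.699) km/h.
Magnitude = |(-732.462, -673.699)| = 995.173 km/h.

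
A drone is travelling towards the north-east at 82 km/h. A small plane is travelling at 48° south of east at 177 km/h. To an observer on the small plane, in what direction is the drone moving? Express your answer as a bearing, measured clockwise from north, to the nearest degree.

342°

Taking east as x and north as y: drone velocity = (57.983, 57.983) km/h; small plane velocity = (118.436, -131.537) km/h.
Velocity of drone relative to small plane = (57.983, 57.983) − (118.436, -131.537) = (-60.453, 189.519) km/h.
Bearing = atan2(-60.45, 189.52) = 342.31° clockwise from north.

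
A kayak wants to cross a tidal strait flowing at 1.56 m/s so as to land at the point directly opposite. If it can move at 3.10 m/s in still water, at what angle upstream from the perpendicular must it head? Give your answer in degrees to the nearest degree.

To cancel the current, the upstream component of the kayak's velocity must equal the flow: 3.10 sin θ = 1.56.
sin θ = 1.56 / 3.10 = 0.5032.
θ = arcsin(0.5032) = 30.214°.

30°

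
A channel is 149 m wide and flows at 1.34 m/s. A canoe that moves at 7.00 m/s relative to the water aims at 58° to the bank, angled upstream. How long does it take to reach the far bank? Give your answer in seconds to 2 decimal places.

25.10 s

The component of the canoe's velocity perpendicular to the bank is 7.00 × sin 58° = 5.936 m/s.
The flow acts along the bank and has no component across it.
Time = 149 / 5.936 = 25.100 s.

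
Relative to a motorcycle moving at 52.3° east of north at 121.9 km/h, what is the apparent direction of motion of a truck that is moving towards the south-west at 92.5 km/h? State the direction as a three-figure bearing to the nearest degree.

Taking east as x and north as y: truck velocity = (-65.407, -65.407) km/h; motorcycle velocity = (96.450, 74.545) km/h.
Velocity of truck relative to motorcycle = (-65.407, -65.407) − (96.450, 74.545) = (-161.858, -139.953) km/h.
Bearing = atan2(-161.86, -139.95) = 229.15° clockwise from north.

229°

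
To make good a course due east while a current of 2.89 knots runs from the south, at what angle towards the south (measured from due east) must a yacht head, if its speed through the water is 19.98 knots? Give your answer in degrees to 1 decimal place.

8.3°

The current pushes perpendicular to the desired track; the heading must have a component into the current equal to 2.89 knots: 19.98 sin θ = 2.89.
sin θ = 0.1446, so θ = 8.317°.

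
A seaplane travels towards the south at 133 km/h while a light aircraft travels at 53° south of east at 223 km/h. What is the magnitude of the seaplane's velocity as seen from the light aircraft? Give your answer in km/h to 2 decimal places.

141.58 km/h

Taking east as x and north as y: seaplane velocity = (0.000, -133.000) km/h; light aircraft velocity = (134.205, -178.096) km/h.
Velocity of seaplane relative to light aircraft = (0.000, -133.000) − (134.205, -178.096) = (-134.205, 45.096) km/h.
Magnitude = |(-134.205, 45.096)| = 141.579 km/h.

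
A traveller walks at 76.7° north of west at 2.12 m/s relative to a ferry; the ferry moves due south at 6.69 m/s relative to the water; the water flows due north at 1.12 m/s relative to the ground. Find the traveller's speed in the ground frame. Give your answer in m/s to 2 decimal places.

3.54 m/s

In east/north components (m/s): traveller relative to ferry = (-0.488, 2.063); ferry relative to water = (0.000, -6.690); water relative to ground = (0.000, 1.120).
Sum = (-0.488, -3.507) m/s.
Speed = |(-0.488, -3.507)| = 3.541 m/s.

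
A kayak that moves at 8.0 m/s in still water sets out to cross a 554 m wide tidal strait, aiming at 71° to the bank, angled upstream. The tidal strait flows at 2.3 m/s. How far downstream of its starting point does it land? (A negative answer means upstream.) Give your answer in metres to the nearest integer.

Perpendicular speed = 7.564 m/s; crossing time = 554 / 7.564 = 73.240 s.
Net downstream speed = -0.305 m/s.
Drift = -0.305 × 73.240 = -22.305 m (upstream).

-22 m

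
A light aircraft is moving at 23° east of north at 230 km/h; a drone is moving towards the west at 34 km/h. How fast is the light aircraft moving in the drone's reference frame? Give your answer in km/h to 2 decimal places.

Taking east as x and north as y: light aircraft velocity = (89.868, 211.716) km/h; drone velocity = (-34.000, 0.000) km/h.
Velocity of light aircraft relative to drone = (89.868, 211.716) − (-34.000, 0.000) = (123.868, 211.716) km/h.
Magnitude = |(123.868, 211.716)| = 245.290 km/h.

245.29 km/h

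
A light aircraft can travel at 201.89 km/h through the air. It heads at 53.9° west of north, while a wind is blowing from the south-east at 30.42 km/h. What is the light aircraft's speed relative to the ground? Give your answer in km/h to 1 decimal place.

Taking east as x and north as y: velocity relative to the air = (-163.125, 118.953) km/h; the air relative to ground = (-21.510, 21.510) km/h.
Velocity relative to ground = (-163.125, 118.953) + (-21.510, 21.510) = (-184.635, 140.463) km/h.
Speed = |(-184.635, 140.463)| = 231.991 km/h.

232.0 km/h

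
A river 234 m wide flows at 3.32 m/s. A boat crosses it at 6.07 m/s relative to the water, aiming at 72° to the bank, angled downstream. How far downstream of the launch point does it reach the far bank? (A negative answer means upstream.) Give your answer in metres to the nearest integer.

211 m

Perpendicular speed = 5.773 m/s; crossing time = 234 / 5.773 = 40.534 s.
Net downstream speed = 5.196 m/s.
Drift = 5.196 × 40.534 = 210.605 m (downstream).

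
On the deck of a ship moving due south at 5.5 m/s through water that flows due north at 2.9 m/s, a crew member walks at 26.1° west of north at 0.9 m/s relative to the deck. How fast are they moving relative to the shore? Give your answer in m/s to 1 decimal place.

In east/north components (m/s): crew member relative to ship = (-0.396, 0.808); ship relative to water = (0.000, -5.500); water relative to ground = (0.000, 2.900).
Sum = (-0.396, -1.792) m/s.
Speed = |(-0.396, -1.792)| = 1.835 m/s.

1.8 m/s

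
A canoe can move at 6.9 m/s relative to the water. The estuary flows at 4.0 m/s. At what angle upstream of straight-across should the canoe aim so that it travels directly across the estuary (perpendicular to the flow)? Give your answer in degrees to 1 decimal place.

35.4°

To cancel the current, the upstream component of the canoe's velocity must equal the flow: 6.9 sin θ = 4.0.
sin θ = 4.0 / 6.9 = 0.5797.
θ = arcsin(0.5797) = 35.430°.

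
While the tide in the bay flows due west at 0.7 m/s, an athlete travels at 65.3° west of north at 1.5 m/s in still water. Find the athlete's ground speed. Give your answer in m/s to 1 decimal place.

2.2 m/s

Taking east as x and north as y: velocity relative to the water = (-1.363, 0.627) m/s; the water relative to ground = (-0.700, 0.000) m/s.
Velocity relative to ground = (-1.363, 0.627) + (-0.700, 0.000) = (-2.063, 0.627) m/s.
Speed = |(-2.063, 0.627)| = 2.156 m/s.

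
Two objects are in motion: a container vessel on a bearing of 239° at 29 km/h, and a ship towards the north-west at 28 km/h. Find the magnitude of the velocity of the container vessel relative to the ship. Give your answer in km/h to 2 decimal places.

Taking east as x and north as y: container vessel velocity = (-24.858, -14.936) km/h; ship velocity = (-19.799, 19.799) km/h.
Velocity of container vessel relative to ship = (-24.858, -14.936) − (-19.799, 19.799) = (-5.059, -34.735) km/h.
Magnitude = |(-5.059, -34.735)| = 35.102 km/h.

35.10 km/h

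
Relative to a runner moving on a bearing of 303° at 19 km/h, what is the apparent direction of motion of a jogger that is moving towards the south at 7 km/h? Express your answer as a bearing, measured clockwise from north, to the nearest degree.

137°

Taking east as x and north as y: jogger velocity = (0.000, -7.000) km/h; runner velocity = (-15.935, 10.348) km/h.
Velocity of jogger relative to runner = (0.000, -7.000) − (-15.935, 10.348) = (15.935, -17.348) km/h.
Bearing = atan2(15.93, -17.35) = 137.43° clockwise from north.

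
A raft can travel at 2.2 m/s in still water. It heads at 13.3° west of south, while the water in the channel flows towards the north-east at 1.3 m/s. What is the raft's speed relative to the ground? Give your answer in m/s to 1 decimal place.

Taking east as x and north as y: velocity relative to the water = (-0.506, -2.141) m/s; the water relative to ground = (0.919, 0.919) m/s.
Velocity relative to ground = (-0.506, -2.141) + (0.919, 0.919) = (0.413, -1.222) m/s.
Speed = |(0.413, -1.222)| = 1.290 m/s.

1.3 m/s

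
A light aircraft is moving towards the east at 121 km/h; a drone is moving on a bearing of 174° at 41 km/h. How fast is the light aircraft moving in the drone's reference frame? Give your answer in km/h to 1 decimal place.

Taking east as x and north as y: light aircraft velocity = (121.000, 0.000) km/h; drone velocity = (4.286, -40.775) km/h.
Velocity of light aircraft relative to drone = (121.000, 0.000) − (4.286, -40.775) = (116.714, 40.775) km/h.
Magnitude = |(116.714, 40.775)| = 123.632 km/h.

123.6 km/h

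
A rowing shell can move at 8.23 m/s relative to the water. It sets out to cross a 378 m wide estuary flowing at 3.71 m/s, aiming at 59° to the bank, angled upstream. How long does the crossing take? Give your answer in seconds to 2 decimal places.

The component of the rowing shell's velocity perpendicular to the bank is 8.23 × sin 59° = 7.054 m/s.
The current is parallel to the bank, so it does not affect the crossing time.
Time = 378 / 7.054 = 53.583 s.

53.58 s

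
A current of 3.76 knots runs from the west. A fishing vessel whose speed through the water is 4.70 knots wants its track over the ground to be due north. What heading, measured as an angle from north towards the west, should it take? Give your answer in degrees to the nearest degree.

The current pushes perpendicular to the desired track; the heading must have a component into the current equal to 3.76 knots: 4.70 sin θ = 3.76.
sin θ = 0.8000, so θ = 53.130°.

53°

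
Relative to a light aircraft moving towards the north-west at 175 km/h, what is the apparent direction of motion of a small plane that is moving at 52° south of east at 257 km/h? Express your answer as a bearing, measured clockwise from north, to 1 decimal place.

Taking east as x and north as y: small plane velocity = (158.225, -202.519) km/h; light aircraft velocity = (-123.744, 123.744) km/h.
Velocity of small plane relative to light aircraft = (158.225, -202.519) − (-123.744, 123.744) = (281.969, -326.262) km/h.
Bearing = atan2(281.97, -326.26) = 139.17° clockwise from north.

139.2°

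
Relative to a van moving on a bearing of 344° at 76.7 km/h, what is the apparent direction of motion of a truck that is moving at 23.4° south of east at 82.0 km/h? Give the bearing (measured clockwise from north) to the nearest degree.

138°

Taking east as x and north as y: truck velocity = (75.256, -32.566) km/h; van velocity = (-21.141, 73.729) km/h.
Velocity of truck relative to van = (75.256, -32.566) − (-21.141, 73.729) = (96.397, -106.295) km/h.
Bearing = atan2(96.40, -106.29) = 137.80° clockwise from north.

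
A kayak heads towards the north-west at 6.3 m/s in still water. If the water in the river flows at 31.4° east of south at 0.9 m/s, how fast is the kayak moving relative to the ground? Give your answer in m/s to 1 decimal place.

Taking east as x and north as y: velocity relative to the water = (-4.455, 4.455) m/s; the water relative to ground = (0.469, -0.768) m/s.
Velocity relative to ground = (-4.455, 4.455) + (0.469, -0.768) = (-3.986, 3.687) m/s.
Speed = |(-3.986, 3.687)| = 5.429 m/s.

5.4 m/s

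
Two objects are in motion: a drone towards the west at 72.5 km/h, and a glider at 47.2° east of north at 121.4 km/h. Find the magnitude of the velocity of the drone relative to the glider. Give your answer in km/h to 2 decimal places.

Taking east as x and north as y: drone velocity = (-72.500, 0.000) km/h; glider velocity = (89.075, 82.484) km/h.
Velocity of drone relative to glider = (-72.500, 0.000) − (89.075, 82.484) = (-161.575, -82.484) km/h.
Magnitude = |(-161.575, -82.484)| = 181.411 km/h.

181.41 km/h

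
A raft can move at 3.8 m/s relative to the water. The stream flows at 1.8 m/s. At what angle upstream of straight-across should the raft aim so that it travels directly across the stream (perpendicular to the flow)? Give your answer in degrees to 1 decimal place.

28.3°

To cancel the current, the upstream component of the raft's velocity must equal the flow: 3.8 sin θ = 1.8.
sin θ = 1.8 / 3.8 = 0.4737.
θ = arcsin(0.4737) = 28.274°.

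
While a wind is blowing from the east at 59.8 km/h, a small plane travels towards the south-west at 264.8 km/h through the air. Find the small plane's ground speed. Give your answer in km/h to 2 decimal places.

Taking east as x and north as y: velocity relative to the air = (-187.242, -187.242) km/h; the air relative to ground = (-59.800, 0.000) km/h.
Velocity relative to ground = (-187.242, -187.242) + (-59.800, 0.000) = (-247.042, -187.242) km/h.
Speed = |(-247.042, -187.242)| = 309.983 km/h.

309.98 km/h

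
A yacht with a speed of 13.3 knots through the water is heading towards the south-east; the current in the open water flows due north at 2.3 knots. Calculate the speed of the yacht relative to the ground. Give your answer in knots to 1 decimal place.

Taking east as x and north as y: velocity relative to the water = (9.405, -9.405) knots; the water relative to ground = (0.000, 2.300) knots.
Velocity relative to ground = (9.405, -9.405) + (0.000, 2.300) = (9.405, -7.105) knots.
Speed = |(9.405, -7.105)| = 11.786 knots.

11.8 knots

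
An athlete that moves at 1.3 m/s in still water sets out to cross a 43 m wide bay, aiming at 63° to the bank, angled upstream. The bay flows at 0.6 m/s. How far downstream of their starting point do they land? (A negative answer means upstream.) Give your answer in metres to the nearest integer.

0 m

Perpendicular speed = 1.158 m/s; crossing time = 43 / 1.158 = 37.123 s.
Net downstream speed = 0.010 m/s.
Drift = 0.010 × 37.123 = 0.364 m (downstream).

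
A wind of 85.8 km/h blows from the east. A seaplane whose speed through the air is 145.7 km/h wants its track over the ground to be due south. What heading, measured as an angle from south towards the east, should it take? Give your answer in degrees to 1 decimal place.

36.1°

The wind pushes perpendicular to the desired track; the heading must have a component into the wind equal to 85.8 km/h: 145.7 sin θ = 85.8.
sin θ = 0.5889, so θ = 36.078°.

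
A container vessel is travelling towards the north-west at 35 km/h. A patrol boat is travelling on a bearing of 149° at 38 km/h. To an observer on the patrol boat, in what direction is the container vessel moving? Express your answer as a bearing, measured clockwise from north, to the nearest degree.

322°

Taking east as x and north as y: container vessel velocity = (-24.749, 24.749) km/h; patrol boat velocity = (19.571, -32.572) km/h.
Velocity of container vessel relative to patrol boat = (-24.749, 24.749) − (19.571, -32.572) = (-44.320, 57.321) km/h.
Bearing = atan2(-44.32, 57.32) = 322.29° clockwise from north.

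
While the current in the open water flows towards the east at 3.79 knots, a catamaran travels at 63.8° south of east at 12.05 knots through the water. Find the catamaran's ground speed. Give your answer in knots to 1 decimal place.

Taking east as x and north as y: velocity relative to the water = (5.320, -10.812) knots; the water relative to ground = (3.790, 0.000) knots.
Velocity relative to ground = (5.320, -10.812) + (3.790, 0.000) = (9.110, -10.812) knots.
Speed = |(9.110, -10.812)| = 14.138 knots.

14.1 knots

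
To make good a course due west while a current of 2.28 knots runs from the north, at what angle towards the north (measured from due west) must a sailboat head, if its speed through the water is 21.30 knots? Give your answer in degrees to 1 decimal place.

6.1°

The current pushes perpendicular to the desired track; the heading must have a component into the current equal to 2.28 knots: 21.30 sin θ = 2.28.
sin θ = 0.1070, so θ = 6.145°.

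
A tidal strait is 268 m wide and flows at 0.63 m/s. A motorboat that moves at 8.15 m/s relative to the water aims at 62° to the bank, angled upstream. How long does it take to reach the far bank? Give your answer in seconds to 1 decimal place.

37.2 s

The component of the motorboat's velocity perpendicular to the bank is 8.15 × sin 62° = 7.196 m/s.
Only the cross-stream component determines the crossing time; the current contributes nothing perpendicular to the bank.
Time = 268 / 7.196 = 37.243 s.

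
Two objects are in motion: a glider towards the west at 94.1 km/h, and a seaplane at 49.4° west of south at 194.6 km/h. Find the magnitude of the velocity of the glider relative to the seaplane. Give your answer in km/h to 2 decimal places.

137.54 km/h

Taking east as x and north as y: glider velocity = (-94.100, 0.000) km/h; seaplane velocity = (-147.754, -126.641) km/h.
Velocity of glider relative to seaplane = (-94.100, 0.000) − (-147.754, -126.641) = (53.654, 126.641) km/h.
Magnitude = |(53.654, 126.641)| = 137.538 km/h.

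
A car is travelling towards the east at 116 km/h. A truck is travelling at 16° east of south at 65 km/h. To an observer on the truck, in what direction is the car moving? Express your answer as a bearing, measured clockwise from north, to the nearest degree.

Taking east as x and north as y: car velocity = (116.000, 0.000) km/h; truck velocity = (17.916, -62.482) km/h.
Velocity of car relative to truck = (116.000, 0.000) − (17.916, -62.482) = (98.084, 62.482) km/h.
Bearing = atan2(98.08, 62.48) = 57.50° clockwise from north.

058°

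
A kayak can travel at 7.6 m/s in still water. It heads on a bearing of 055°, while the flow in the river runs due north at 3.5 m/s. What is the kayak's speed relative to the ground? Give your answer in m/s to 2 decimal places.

Taking east as x and north as y: velocity relative to the water = (6.226, 4.359) m/s; the water relative to ground = (0.000, 3.500) m/s.
Velocity relative to ground = (6.226, 4.359) + (0.000, 3.500) = (6.226, 7.859) m/s.
Speed = |(6.226, 7.859)| = 10.026 m/s.

10.03 m/s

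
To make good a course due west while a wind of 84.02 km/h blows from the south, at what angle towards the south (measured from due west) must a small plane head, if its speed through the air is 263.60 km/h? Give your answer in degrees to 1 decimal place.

18.6°

The wind pushes perpendicular to the desired track; the heading must have a component into the wind equal to 84.02 km/h: 263.60 sin θ = 84.02.
sin θ = 0.3187, so θ = 18.587°.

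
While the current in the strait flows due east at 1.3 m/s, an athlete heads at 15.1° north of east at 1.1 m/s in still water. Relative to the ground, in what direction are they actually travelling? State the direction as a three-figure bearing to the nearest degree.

083°

Taking east as x and north as y: velocity relative to the water = (1.062, 0.287) m/s; the water relative to ground = (1.300, 0.000) m/s.
Velocity relative to ground = (1.062, 0.287) + (1.300, 0.000) = (2.362, 0.287) m/s.
Bearing = atan2(2.36, 0.29) = 83.08° clockwise from north.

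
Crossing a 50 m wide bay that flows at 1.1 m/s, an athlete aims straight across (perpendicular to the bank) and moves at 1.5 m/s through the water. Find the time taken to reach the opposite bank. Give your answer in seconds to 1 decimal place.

The component of the athlete's velocity perpendicular to the bank is 1.5 m/s.
Only the cross-stream component determines the crossing time; the current contributes nothing perpendicular to the bank.
Time = 50 / 1.500 = 33.333 s.

33.3 s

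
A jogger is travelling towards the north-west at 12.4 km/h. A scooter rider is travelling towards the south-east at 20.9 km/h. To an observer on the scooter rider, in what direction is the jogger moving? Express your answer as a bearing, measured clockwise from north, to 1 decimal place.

315.0°

Taking east as x and north as y: jogger velocity = (-8.768, 8.768) km/h; scooter rider velocity = (14.779, -14.779) km/h.
Velocity of jogger relative to scooter rider = (-8.768, 8.768) − (14.779, -14.779) = (-23.547, 23.547) km/h.
Bearing = atan2(-23.55, 23.55) = 315.00° clockwise from north.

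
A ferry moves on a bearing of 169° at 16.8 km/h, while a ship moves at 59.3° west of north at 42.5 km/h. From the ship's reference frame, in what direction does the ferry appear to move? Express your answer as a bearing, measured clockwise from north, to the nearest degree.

134°

Taking east as x and north as y: ferry velocity = (3.206, -16.491) km/h; ship velocity = (-36.544, 21.698) km/h.
Velocity of ferry relative to ship = (3.206, -16.491) − (-36.544, 21.698) = (39.749, -38.189) km/h.
Bearing = atan2(39.75, -38.19) = 133.85° clockwise from north.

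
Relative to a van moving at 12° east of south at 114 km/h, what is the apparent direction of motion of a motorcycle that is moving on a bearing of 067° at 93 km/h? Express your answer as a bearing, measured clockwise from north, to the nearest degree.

023°

Taking east as x and north as y: motorcycle velocity = (85.607, 36.338) km/h; van velocity = (23.702, -111.509) km/h.
Velocity of motorcycle relative to van = (85.607, 36.338) − (23.702, -111.509) = (61.905, 147.847) km/h.
Bearing = atan2(61.91, 147.85) = 22.72° clockwise from north.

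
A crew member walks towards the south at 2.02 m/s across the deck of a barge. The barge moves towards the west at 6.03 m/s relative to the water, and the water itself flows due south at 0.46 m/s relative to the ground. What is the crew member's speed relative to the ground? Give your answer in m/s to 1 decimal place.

6.5 m/s

In east/north components (m/s): crew member relative to barge = (0.000, -2.020); barge relative to water = (-6.030, 0.000); water relative to ground = (0.000, -0.460).
Sum = (-6.030, -2.480) m/s.
Speed = |(-6.030, -2.480)| = 6.520 m/s.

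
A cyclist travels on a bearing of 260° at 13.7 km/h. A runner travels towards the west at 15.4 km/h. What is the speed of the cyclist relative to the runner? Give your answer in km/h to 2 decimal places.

Taking east as x and north as y: cyclist velocity = (-13.492, -2.379) km/h; runner velocity = (-15.400, 0.000) km/h.
Velocity of cyclist relative to runner = (-13.492, -2.379) − (-15.400, 0.000) = (1.908, -2.379) km/h.
Magnitude = |(1.908, -2.379)| = 3.050 km/h.

3.05 km/h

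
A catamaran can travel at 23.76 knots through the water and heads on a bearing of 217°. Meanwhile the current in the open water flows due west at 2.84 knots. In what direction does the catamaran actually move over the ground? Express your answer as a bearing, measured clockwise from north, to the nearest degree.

222°

Taking east as x and north as y: velocity relative to the water = (-14.299, -18.976) knots; the water relative to ground = (-2.840, 0.000) knots.
Velocity relative to ground = (-14.299, -18.976) + (-2.840, 0.000) = (-17.139, -18.976) knots.
Bearing = atan2(-17.14, -18.98) = 222.09° clockwise from north.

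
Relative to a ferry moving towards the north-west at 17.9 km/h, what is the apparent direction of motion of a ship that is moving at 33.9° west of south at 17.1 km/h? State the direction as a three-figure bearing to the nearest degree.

173°

Taking east as x and north as y: ship velocity = (-9.537, -14.193) km/h; ferry velocity = (-12.657, 12.657) km/h.
Velocity of ship relative to ferry = (-9.537, -14.193) − (-12.657, 12.657) = (3.120, -26.850) km/h.
Bearing = atan2(3.12, -26.85) = 173.37° clockwise from north.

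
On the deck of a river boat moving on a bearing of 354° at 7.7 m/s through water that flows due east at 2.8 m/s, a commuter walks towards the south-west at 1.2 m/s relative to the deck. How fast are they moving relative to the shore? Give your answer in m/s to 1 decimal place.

In east/north components (m/s): commuter relative to river boat = (-0.849, -0.849); river boat relative to water = (-0.805, 7.658); water relative to ground = (2.800, 0.000).
Sum = (1.147, 6.809) m/s.
Speed = |(1.147, 6.809)| = 6.905 m/s.

6.9 m/s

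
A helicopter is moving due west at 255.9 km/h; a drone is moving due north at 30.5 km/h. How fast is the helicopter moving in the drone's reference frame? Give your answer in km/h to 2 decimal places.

257.71 km/h

Taking east as x and north as y: helicopter velocity = (-255.900, 0.000) km/h; drone velocity = (0.000, 30.500) km/h.
Velocity of helicopter relative to drone = (-255.900, 0.000) − (0.000, 30.500) = (-255.900, -30.500) km/h.
Magnitude = |(-255.900, -30.500)| = 257.711 km/h.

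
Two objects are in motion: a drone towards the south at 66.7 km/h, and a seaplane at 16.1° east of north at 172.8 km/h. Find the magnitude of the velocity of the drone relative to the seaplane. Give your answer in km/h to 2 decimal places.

237.61 km/h

Taking east as x and north as y: drone velocity = (0.000, -66.700) km/h; seaplane velocity = (47.920, 166.023) km/h.
Velocity of drone relative to seaplane = (0.000, -66.700) − (47.920, 166.023) = (-47.920, -232.723) km/h.
Magnitude = |(-47.920, -232.723)| = 237.605 km/h.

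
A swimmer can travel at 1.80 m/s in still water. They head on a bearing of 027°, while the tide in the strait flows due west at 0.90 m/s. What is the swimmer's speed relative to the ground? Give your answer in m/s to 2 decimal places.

Taking east as x and north as y: velocity relative to the water = (0.817, 1.604) m/s; the water relative to ground = (-0.900, 0.000) m/s.
Velocity relative to ground = (0.817, 1.604) + (-0.900, 0.000) = (-0.083, 1.604) m/s.
Speed = |(-0.083, 1.604)| = 1.606 m/s.

1.61 m/s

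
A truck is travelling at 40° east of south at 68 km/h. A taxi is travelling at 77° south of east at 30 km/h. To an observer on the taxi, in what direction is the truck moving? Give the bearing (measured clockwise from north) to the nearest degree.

122°

Taking east as x and north as y: truck velocity = (43.710, -52.091) km/h; taxi velocity = (6.749, -29.231) km/h.
Velocity of truck relative to taxi = (43.710, -52.091) − (6.749, -29.231) = (36.961, -22.860) km/h.
Bearing = atan2(36.96, -22.86) = 121.74° clockwise from north.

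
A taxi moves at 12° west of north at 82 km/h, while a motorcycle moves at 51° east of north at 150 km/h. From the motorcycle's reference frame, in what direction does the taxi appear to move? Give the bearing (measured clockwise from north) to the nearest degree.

Taking east as x and north as y: taxi velocity = (-17.049, 80.208) km/h; motorcycle velocity = (116.572, 94.398) km/h.
Velocity of taxi relative to motorcycle = (-17.049, 80.208) − (116.572, 94.398) = (-133.621, -14.190) km/h.
Bearing = atan2(-133.62, -14.19) = 263.94° clockwise from north.

264°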